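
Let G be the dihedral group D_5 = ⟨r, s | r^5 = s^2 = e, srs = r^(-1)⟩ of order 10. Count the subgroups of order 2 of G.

5

|G| = 10 and 2 | 10, so subgroups of order 2 are possible by Lagrange.
The subgroups of order 2 are: {e, r^2s}; {e, r^3s}; {e, r^4s}; {e, rs}; … (5 in all).
So G has 5 subgroups of order 2.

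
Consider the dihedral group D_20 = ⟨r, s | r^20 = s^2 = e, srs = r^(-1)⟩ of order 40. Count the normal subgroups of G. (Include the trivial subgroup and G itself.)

9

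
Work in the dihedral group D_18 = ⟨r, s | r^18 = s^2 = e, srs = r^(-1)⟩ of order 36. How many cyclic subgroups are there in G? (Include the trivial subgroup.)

24

Group the elements of G by the cyclic subgroup they generate; each cyclic subgroup of order d accounts for φ(d) elements.
Cyclic subgroups by order — order 1: 1; order 2: 19; order 3: 1; order 6: 1; order 9: 1; order 18: 1.
Total: 24.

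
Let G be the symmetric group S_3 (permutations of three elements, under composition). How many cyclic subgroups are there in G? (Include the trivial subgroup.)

5

Each element a generates a cyclic subgroup ⟨a⟩; distinct elements may generate the same one (a cyclic group of order d has φ(d) generators).
Cyclic subgroups by order — order 1: 1; order 2: 3; order 3: 1.
Total: 5.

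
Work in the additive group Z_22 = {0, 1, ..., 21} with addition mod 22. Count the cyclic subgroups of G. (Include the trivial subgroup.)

4

Group the elements of G by the cyclic subgroup they generate; each cyclic subgroup of order d accounts for φ(d) elements.
Cyclic subgroups by order — order 1: 1; order 2: 1; order 11: 1; order 22: 1.
Total: 4.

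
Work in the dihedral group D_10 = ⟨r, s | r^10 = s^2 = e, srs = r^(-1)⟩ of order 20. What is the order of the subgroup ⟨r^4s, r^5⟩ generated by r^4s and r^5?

|⟨r^4s⟩| = 2 and |⟨r^5⟩| = 2, so |H| is a multiple of lcm(2, 2) = 2 and divides |G| = 20.
Closing under the operation: H = {e, r^5, r^4s, r^9s}, so |H| = 4.

4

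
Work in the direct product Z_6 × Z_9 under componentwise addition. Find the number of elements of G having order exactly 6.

An element (a,b) has order lcm(ord(a), ord(b)); count pairs with lcm equal to 6.
Enumerating gives 8 such elements.

8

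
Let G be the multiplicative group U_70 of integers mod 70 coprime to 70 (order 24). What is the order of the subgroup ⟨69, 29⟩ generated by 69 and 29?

4

|⟨69⟩| = 2 and |⟨29⟩| = 2, so |H| is a multiple of lcm(2, 2) = 2 and divides |G| = 24.
Closing under the operation: H = {1, 29, 41, 69}, so |H| = 4.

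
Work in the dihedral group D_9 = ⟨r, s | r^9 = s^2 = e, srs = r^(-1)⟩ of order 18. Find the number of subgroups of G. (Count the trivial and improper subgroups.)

16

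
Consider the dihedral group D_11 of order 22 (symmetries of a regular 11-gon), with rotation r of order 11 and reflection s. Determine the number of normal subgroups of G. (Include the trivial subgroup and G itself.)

3

G has 14 subgroups. Checking conjugation-invariance by order — order 1: 1/1 normal; order 2: 0/11 normal; order 11: 1/1 normal; order 22: 1/1 normal.
Total normal subgroups: 3.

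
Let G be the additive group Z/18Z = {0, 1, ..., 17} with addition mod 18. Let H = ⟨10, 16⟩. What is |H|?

|⟨10⟩| = 9 and |⟨16⟩| = 9, so |H| is a multiple of lcm(9, 9) = 9 and divides |G| = 18.
Closing under the operation: H = {0, 2, 4, 6, 8, 10, 12, 14, 16}, so |H| = 9.

9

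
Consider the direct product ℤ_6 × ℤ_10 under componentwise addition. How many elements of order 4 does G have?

An element (a,b) has order lcm(ord(a), ord(b)); count pairs with lcm equal to 4.
Enumerating gives 0 such elements.

0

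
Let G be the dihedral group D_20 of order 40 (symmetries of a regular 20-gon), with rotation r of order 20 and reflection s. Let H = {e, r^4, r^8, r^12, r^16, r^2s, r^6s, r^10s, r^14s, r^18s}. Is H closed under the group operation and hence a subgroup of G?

|H| = 10 divides |G| = 40, consistent with Lagrange.
H contains the identity, every element's inverse is in H, and H is closed under ·: it is a subgroup.

Yes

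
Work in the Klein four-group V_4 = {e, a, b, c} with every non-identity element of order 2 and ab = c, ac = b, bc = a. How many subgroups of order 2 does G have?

|G| = 4 and 2 | 4, so subgroups of order 2 are possible by Lagrange.
The subgroups of order 2 are: {e, a}; {e, b}; {e, c}.
So G has 3 subgroups of order 2.

3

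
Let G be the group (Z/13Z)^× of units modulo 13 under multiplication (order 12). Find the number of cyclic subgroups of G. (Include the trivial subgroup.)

6

Each element a generates a cyclic subgroup ⟨a⟩; distinct elements may generate the same one (a cyclic group of order d has φ(d) generators).
Cyclic subgroups by order — order 1: 1; order 2: 1; order 3: 1; order 4: 1; order 6: 1; order 12: 1.
Total: 6.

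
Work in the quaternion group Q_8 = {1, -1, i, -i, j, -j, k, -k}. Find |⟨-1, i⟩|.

|⟨-1⟩| = 2 and |⟨i⟩| = 4, so |H| is a multiple of lcm(2, 4) = 4 and divides |G| = 8.
Closing under the operation: H = {1, -1, i, -i}, so |H| = 4.

4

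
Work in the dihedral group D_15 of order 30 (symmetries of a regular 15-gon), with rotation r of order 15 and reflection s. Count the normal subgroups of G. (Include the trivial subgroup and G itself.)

G has 28 subgroups. Checking conjugation-invariance by order — order 1: 1/1 normal; order 2: 0/15 normal; order 3: 1/1 normal; order 5: 1/1 normal; order 6: 0/5 normal; order 10: 0/3 normal; order 15: 1/1 normal; order 30: 1/1 normal.
Total normal subgroups: 5.

5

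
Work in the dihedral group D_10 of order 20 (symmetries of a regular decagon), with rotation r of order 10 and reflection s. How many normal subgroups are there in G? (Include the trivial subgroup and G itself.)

G has 22 subgroups. Checking conjugation-invariance by order — order 1: 1/1 normal; order 2: 1/11 normal; order 4: 0/5 normal; order 5: 1/1 normal; order 10: 3/3 normal; order 20: 1/1 normal.
Total normal subgroups: 7.

7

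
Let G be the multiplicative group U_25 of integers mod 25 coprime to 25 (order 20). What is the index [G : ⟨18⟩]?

5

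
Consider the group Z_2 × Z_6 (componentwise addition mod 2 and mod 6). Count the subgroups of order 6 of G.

3

|G| = 12 and 6 | 12, so subgroups of order 6 are possible by Lagrange.
The subgroups of order 6 are: {(0,0), (0,1), (0,2), (0,3), (0,4), (0,5)}; {(0,0), (0,2), (0,4), (1,0), (1,2), (1,4)}; {(0,0), (0,2), (0,4), (1,1), (1,3), (1,5)}.
So G has 3 subgroups of order 6.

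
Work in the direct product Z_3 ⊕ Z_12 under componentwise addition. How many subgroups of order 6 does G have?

|G| = 36 and 6 | 36, so subgroups of order 6 are possible by Lagrange.
The subgroups of order 6 are: {(0,0), (0,2), (0,4), (0,6), (0,8), (0,10)}; {(0,0), (0,6), (1,0), (1,6), (2,0), (2,6)}; {(0,0), (0,6), (1,4), (1,10), (2,2), (2,8)}; {(0,0), (0,6), (1,2), (1,8), (2,4), (2,10)}.
So G has 4 subgroups of order 6.

4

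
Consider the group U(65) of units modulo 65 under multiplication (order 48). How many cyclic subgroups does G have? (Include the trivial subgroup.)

20

A cyclic subgroup of order d is generated by each of its φ(d) elements of order d, so the cyclic subgroups of order d number (#elements of order d)/φ(d).
Cyclic subgroups by order — order 1: 1; order 2: 3; order 3: 1; order 4: 6; order 6: 3; order 12: 6.
Total: 20.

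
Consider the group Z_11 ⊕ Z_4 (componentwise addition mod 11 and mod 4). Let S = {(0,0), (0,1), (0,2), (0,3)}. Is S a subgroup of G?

Yes

|S| = 4 divides |G| = 44, consistent with Lagrange.
S contains the identity, every element's inverse is in S, and S is closed under +: it is a subgroup.
In fact S = ⟨(0,1)⟩.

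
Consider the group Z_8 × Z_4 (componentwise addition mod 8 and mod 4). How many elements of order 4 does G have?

12

An element (a,b) has order lcm(ord(a), ord(b)); count pairs with lcm equal to 4.
Enumerating gives 12 such elements.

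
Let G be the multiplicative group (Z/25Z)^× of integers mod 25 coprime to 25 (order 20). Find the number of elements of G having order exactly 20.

8

The elements of order 20 are: 2, 3, 8, 12, 13, 17, 22, 23.
That's 8.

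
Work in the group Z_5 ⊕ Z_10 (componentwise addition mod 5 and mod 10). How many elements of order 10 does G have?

24

An element (a,b) has order lcm(ord(a), ord(b)); count pairs with lcm equal to 10.
Enumerating gives 24 such elements.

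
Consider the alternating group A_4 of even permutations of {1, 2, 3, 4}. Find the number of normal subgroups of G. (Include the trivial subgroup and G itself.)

3

G has 10 subgroups. Checking conjugation-invariance by order — order 1: 1/1 normal; order 2: 0/3 normal; order 3: 0/4 normal; order 4: 1/1 normal; order 12: 1/1 normal.
Total normal subgroups: 3.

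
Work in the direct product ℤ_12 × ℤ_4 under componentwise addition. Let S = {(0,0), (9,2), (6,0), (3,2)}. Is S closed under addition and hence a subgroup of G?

Yes

|S| = 4 divides |G| = 48, consistent with Lagrange.
S contains the identity, every element's inverse is in S, and S is closed under +: it is a subgroup.
In fact S = ⟨(3,2)⟩.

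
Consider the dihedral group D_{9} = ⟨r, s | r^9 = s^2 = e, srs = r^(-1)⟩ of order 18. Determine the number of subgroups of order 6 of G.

3

|G| = 18 and 6 | 18, so subgroups of order 6 are possible by Lagrange.
The subgroups of order 6 are: {e, r^3, r^6, r^2s, r^5s, r^8s}; {e, r^3, r^6, s, r^3s, r^6s}; {e, r^3, r^6, rs, r^4s, r^7s}.
So G has 3 subgroups of order 6.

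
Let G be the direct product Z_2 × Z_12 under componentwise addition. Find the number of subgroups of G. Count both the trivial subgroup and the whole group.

16

|G| = 24, so by Lagrange every subgroup order divides 24. Divisors: 1, 2, 3, 4, 6, 8, 12, 24.
Subgroups by order — order 1: 1; order 2: 3; order 3: 1; order 4: 3; order 6: 3; order 8: 1; order 12: 3; order 24: 1.
Total: 1 + 3 + 1 + 3 + 3 + 1 + 3 + 1 = 16.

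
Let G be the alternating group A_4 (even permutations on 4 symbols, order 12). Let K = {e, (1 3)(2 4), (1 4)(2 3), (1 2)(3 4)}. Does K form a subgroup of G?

Yes

|K| = 4 divides |G| = 12, consistent with Lagrange.
K contains the identity, every element's inverse is in K, and K is closed under ∘: it is a subgroup.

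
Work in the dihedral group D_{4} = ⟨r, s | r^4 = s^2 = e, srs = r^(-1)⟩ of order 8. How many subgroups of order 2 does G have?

5

|G| = 8 and 2 | 8, so subgroups of order 2 are possible by Lagrange.
The subgroups of order 2 are: {e, r^2}; {e, r^2s}; {e, r^3s}; {e, rs}; … (5 in all).
So G has 5 subgroups of order 2.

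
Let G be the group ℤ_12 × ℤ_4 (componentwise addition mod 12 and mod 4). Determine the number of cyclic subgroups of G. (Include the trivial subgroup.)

20

Each element a generates a cyclic subgroup ⟨a⟩; distinct elements may generate the same one (a cyclic group of order d has φ(d) generators).
Cyclic subgroups by order — order 1: 1; order 2: 3; order 3: 1; order 4: 6; order 6: 3; order 12: 6.
Total: 20.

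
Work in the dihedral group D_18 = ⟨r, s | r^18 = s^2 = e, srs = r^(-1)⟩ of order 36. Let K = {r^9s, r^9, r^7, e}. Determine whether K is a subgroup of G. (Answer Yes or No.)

No

r^7 ∈ K but its inverse r^11 ∉ K, so K is not a subgroup.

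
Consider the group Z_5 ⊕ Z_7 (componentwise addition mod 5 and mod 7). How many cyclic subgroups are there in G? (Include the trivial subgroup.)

4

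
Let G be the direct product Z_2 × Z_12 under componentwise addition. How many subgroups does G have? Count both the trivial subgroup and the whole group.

|G| = 24, so by Lagrange every subgroup order divides 24. Divisors: 1, 2, 3, 4, 6, 8, 12, 24.
Subgroups by order — order 1: 1; order 2: 3; order 3: 1; order 4: 3; order 6: 3; order 8: 1; order 12: 3; order 24: 1.
Total: 1 + 3 + 1 + 3 + 3 + 1 + 3 + 1 = 16.

16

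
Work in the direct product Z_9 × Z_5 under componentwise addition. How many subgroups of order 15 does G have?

|G| = 45 and 15 | 45, so subgroups of order 15 are possible by Lagrange.
The subgroups of order 15 are: {(0,0), (0,1), (0,2), (0,3), (0,4), (3,0), (3,1), (3,2), (3,3), (3,4), (6,0), (6,1), (6,2), (6,3), (6,4)}.
So G has 1 subgroup of order 15.

1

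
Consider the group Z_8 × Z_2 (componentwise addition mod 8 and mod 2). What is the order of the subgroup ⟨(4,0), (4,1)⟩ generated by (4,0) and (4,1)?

4

|⟨(4,0)⟩| = 2 and |⟨(4,1)⟩| = 2, so |H| is a multiple of lcm(2, 2) = 2 and divides |G| = 16.
Closing under the operation: H = {(0,0), (0,1), (4,0), (4,1)}, so |H| = 4.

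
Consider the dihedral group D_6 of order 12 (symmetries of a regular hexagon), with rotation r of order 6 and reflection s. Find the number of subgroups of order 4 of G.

3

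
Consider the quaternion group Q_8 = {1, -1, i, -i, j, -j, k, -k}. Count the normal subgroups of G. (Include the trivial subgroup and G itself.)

6

G has 6 subgroups. Checking conjugation-invariance by order — order 1: 1/1 normal; order 2: 1/1 normal; order 4: 3/3 normal; order 8: 1/1 normal.
Total normal subgroups: 6.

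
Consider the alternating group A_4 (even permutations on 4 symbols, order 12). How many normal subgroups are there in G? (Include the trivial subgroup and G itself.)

3

G has 10 subgroups. Checking conjugation-invariance by order — order 1: 1/1 normal; order 2: 0/3 normal; order 3: 0/4 normal; order 4: 1/1 normal; order 12: 1/1 normal.
Total normal subgroups: 3.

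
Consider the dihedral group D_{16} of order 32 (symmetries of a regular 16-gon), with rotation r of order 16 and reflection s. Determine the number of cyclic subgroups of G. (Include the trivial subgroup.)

Each element a generates a cyclic subgroup ⟨a⟩; distinct elements may generate the same one (a cyclic group of order d has φ(d) generators).
Cyclic subgroups by order — order 1: 1; order 2: 17; order 4: 1; order 8: 1; order 16: 1.
Total: 21.

21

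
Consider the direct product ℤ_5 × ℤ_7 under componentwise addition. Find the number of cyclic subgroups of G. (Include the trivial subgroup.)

4

Each element a generates a cyclic subgroup ⟨a⟩; distinct elements may generate the same one (a cyclic group of order d has φ(d) generators).
Cyclic subgroups by order — order 1: 1; order 5: 1; order 7: 1; order 35: 1.
Total: 4.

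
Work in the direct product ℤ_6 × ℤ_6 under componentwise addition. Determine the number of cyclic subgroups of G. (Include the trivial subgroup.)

20

Each element a generates a cyclic subgroup ⟨a⟩; distinct elements may generate the same one (a cyclic group of order d has φ(d) generators).
Cyclic subgroups by order — order 1: 1; order 2: 3; order 3: 4; order 6: 12.
Total: 20.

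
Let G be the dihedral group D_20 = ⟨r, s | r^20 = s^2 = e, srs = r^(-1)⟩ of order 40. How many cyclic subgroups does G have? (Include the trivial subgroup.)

Group the elements of G by the cyclic subgroup they generate; each cyclic subgroup of order d accounts for φ(d) elements.
Cyclic subgroups by order — order 1: 1; order 2: 21; order 4: 1; order 5: 1; order 10: 1; order 20: 1.
Total: 26.

26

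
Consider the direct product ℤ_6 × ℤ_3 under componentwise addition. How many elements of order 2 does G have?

1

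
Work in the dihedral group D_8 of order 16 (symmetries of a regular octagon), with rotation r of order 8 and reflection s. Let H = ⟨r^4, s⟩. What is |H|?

4

|⟨r^4⟩| = 2 and |⟨s⟩| = 2, so |H| is a multiple of lcm(2, 2) = 2 and divides |G| = 16.
Closing under the operation: H = {e, r^4, s, r^4s}, so |H| = 4.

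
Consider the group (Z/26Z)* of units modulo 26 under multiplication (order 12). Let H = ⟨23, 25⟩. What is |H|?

6

|⟨23⟩| = 6 and |⟨25⟩| = 2, so |H| is a multiple of lcm(6, 2) = 6 and divides |G| = 12.
Closing under the operation: H = {1, 3, 9, 17, 23, 25}, so |H| = 6.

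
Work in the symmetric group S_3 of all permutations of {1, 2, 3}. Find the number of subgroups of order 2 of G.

|G| = 6 and 2 | 6, so subgroups of order 2 are possible by Lagrange.
The subgroups of order 2 are: {e, (1 2)}; {e, (1 3)}; {e, (2 3)}.
So G has 3 subgroups of order 2.

3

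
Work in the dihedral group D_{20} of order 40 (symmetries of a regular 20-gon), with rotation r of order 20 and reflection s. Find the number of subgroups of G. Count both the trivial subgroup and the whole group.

48

|G| = 40, so by Lagrange every subgroup order divides 40. Divisors: 1, 2, 4, 5, 8, 10, 20, 40.
Subgroups by order — order 1: 1; order 2: 21; order 4: 11; order 5: 1; order 8: 5; order 10: 5; order 20: 3; order 40: 1.
Total: 1 + 21 + 11 + 1 + 5 + 5 + 3 + 1 = 48.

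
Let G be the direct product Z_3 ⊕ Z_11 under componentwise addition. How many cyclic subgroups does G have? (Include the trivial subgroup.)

4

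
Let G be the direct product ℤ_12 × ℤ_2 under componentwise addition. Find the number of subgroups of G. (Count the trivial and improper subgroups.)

|G| = 24, so by Lagrange every subgroup order divides 24. Divisors: 1, 2, 3, 4, 6, 8, 12, 24.
Subgroups by order — order 1: 1; order 2: 3; order 3: 1; order 4: 3; order 6: 3; order 8: 1; order 12: 3; order 24: 1.
Total: 1 + 3 + 1 + 3 + 3 + 1 + 3 + 1 = 16.

16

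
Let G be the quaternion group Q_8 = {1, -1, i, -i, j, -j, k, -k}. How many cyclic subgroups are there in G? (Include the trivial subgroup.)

5

A cyclic subgroup of order d is generated by each of its φ(d) elements of order d, so the cyclic subgroups of order d number (#elements of order d)/φ(d).
Cyclic subgroups by order — order 1: 1; order 2: 1; order 4: 3.
Total: 5.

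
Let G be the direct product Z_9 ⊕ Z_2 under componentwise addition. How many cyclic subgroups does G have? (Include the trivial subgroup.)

A cyclic subgroup of order d is generated by each of its φ(d) elements of order d, so the cyclic subgroups of order d number (#elements of order d)/φ(d).
Cyclic subgroups by order — order 1: 1; order 2: 1; order 3: 1; order 6: 1; order 9: 1; order 18: 1.
Total: 6.

6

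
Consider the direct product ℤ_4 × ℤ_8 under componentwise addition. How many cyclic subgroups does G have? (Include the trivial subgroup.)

Group the elements of G by the cyclic subgroup they generate; each cyclic subgroup of order d accounts for φ(d) elements.
Cyclic subgroups by order — order 1: 1; order 2: 3; order 4: 6; order 8: 4.
Total: 14.

14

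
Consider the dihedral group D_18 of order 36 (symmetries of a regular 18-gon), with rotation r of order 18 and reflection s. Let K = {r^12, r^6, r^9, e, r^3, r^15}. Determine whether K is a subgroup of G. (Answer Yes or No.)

|K| = 6 divides |G| = 36, consistent with Lagrange.
K contains the identity, every element's inverse is in K, and K is closed under ·: it is a subgroup.
In fact K = ⟨r^15⟩.

Yes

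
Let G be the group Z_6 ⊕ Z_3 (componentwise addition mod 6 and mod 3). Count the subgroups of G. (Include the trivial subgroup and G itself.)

12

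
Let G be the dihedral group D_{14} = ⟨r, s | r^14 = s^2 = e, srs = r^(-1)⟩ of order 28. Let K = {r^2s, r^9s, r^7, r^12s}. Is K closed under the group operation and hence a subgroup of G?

No

The identity e ∉ K, so K is not a subgroup.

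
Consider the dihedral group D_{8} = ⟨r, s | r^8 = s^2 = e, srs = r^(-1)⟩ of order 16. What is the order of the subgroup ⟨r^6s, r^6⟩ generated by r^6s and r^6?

8

|⟨r^6s⟩| = 2 and |⟨r^6⟩| = 4, so |H| is a multiple of lcm(2, 4) = 4 and divides |G| = 16.
Closing under the operation: H = {e, r^2, r^4, r^6, s, r^2s, r^4s, r^6s}, so |H| = 8.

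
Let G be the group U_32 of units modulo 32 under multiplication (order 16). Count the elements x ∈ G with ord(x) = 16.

0

No element of G has order 16 (even though 16 | 16).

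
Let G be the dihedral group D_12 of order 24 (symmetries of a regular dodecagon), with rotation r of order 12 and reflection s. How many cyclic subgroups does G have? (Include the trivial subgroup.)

Each element a generates a cyclic subgroup ⟨a⟩; distinct elements may generate the same one (a cyclic group of order d has φ(d) generators).
Cyclic subgroups by order — order 1: 1; order 2: 13; order 3: 1; order 4: 1; order 6: 1; order 12: 1.
Total: 18.

18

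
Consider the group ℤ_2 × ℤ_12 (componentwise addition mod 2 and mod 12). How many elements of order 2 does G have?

An element (a,b) has order lcm(ord(a), ord(b)); count pairs with lcm equal to 2.
Enumerating gives 3 such elements.

3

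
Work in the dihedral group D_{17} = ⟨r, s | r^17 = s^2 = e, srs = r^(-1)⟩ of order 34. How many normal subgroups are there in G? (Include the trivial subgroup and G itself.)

G has 20 subgroups. Checking conjugation-invariance by order — order 1: 1/1 normal; order 2: 0/17 normal; order 17: 1/1 normal; order 34: 1/1 normal.
Total normal subgroups: 3.

3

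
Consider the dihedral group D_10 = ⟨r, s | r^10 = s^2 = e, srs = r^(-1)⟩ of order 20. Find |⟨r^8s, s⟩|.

|⟨r^8s⟩| = 2 and |⟨s⟩| = 2, so |H| is a multiple of lcm(2, 2) = 2 and divides |G| = 20.
Closing under the operation: H = {e, r^2, r^4, r^6, r^8, s, r^2s, r^4s, r^6s, r^8s}, so |H| = 10.

10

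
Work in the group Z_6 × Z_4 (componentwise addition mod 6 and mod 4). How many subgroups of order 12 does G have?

|G| = 24 and 12 | 24, so subgroups of order 12 are possible by Lagrange.
The subgroups of order 12 are: {(0,0), (0,1), (0,2), (0,3), (2,0), (2,1), (2,2), (2,3), (4,0), (4,1), (4,2), (4,3)}; {(0,0), (0,2), (1,0), (1,2), (2,0), (2,2), (3,0), (3,2), (4,0), (4,2), (5,0), (5,2)}; {(0,0), (0,2), (1,1), (1,3), (2,0), (2,2), (3,1), (3,3), (4,0), (4,2), (5,1), (5,3)}.
So G has 3 subgroups of order 12.

3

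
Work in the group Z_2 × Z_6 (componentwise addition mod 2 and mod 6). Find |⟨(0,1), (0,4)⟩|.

|⟨(0,1)⟩| = 6 and |⟨(0,4)⟩| = 3, so |H| is a multiple of lcm(6, 3) = 6 and divides |G| = 12.
Closing under the operation: H = {(0,0), (0,1), (0,2), (0,3), (0,4), (0,5)}, so |H| = 6.

6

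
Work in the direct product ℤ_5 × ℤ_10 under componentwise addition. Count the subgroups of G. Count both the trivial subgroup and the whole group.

|G| = 50, so by Lagrange every subgroup order divides 50. Divisors: 1, 2, 5, 10, 25, 50.
Subgroups by order — order 1: 1; order 2: 1; order 5: 6; order 10: 6; order 25: 1; order 50: 1.
Total: 1 + 1 + 6 + 6 + 1 + 1 = 16.

16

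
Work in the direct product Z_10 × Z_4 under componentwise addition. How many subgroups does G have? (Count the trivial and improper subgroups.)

|G| = 40, so by Lagrange every subgroup order divides 40. Divisors: 1, 2, 4, 5, 8, 10, 20, 40.
Subgroups by order — order 1: 1; order 2: 3; order 4: 3; order 5: 1; order 8: 1; order 10: 3; order 20: 3; order 40: 1.
Total: 1 + 3 + 3 + 1 + 1 + 3 + 3 + 1 = 16.

16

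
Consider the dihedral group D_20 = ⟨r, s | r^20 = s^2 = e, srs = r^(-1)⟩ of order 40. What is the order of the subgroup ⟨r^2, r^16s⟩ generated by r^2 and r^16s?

|⟨r^2⟩| = 10 and |⟨r^16s⟩| = 2, so |H| is a multiple of lcm(10, 2) = 10 and divides |G| = 40.
Closing under the operation: H = {e, r^2, r^4, r^6, r^8, r^10, r^12, r^14, r^16, r^18, s, r^2s, r^4s, r^6s, r^8s, r^10s, r^12s, r^14s, r^16s, r^18s}, so |H| = 20.

20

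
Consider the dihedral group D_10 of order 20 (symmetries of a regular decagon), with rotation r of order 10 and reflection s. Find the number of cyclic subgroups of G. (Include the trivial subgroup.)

14

A cyclic subgroup of order d is generated by each of its φ(d) elements of order d, so the cyclic subgroups of order d number (#elements of order d)/φ(d).
Cyclic subgroups by order — order 1: 1; order 2: 11; order 5: 1; order 10: 1.
Total: 14.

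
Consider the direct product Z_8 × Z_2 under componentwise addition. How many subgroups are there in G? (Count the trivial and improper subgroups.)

|G| = 16, so by Lagrange every subgroup order divides 16. Divisors: 1, 2, 4, 8, 16.
Subgroups by order — order 1: 1; order 2: 3; order 4: 3; order 8: 3; order 16: 1.
Total: 1 + 3 + 3 + 3 + 1 = 11.

11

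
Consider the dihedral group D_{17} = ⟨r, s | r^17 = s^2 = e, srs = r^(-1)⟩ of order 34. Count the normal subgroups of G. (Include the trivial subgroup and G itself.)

3

G has 20 subgroups. Checking conjugation-invariance by order — order 1: 1/1 normal; order 2: 0/17 normal; order 17: 1/1 normal; order 34: 1/1 normal.
Total normal subgroups: 3.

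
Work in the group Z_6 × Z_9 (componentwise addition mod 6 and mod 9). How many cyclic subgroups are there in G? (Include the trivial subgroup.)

16

Each element a generates a cyclic subgroup ⟨a⟩; distinct elements may generate the same one (a cyclic group of order d has φ(d) generators).
Cyclic subgroups by order — order 1: 1; order 2: 1; order 3: 4; order 6: 4; order 9: 3; order 18: 3.
Total: 16.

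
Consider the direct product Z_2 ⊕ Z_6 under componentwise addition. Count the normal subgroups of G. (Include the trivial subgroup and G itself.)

10

G is abelian, so every subgroup is normal.
G has 10 subgroups in total, hence 10 normal subgroups.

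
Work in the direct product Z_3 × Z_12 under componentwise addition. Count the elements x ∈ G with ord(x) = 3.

8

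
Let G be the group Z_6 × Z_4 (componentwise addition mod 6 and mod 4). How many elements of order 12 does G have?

An element (a,b) has order lcm(ord(a), ord(b)); count pairs with lcm equal to 12.
Enumerating gives 8 such elements.

8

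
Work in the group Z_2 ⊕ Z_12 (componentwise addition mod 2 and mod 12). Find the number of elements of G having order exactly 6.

6

An element (a,b) has order lcm(ord(a), ord(b)); count pairs with lcm equal to 6.
Enumerating gives 6 such elements.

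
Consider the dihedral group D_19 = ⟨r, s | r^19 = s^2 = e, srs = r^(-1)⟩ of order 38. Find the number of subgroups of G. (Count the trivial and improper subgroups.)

|G| = 38, so by Lagrange every subgroup order divides 38. Divisors: 1, 2, 19, 38.
Subgroups by order — order 1: 1; order 2: 19; order 19: 1; order 38: 1.
Total: 1 + 19 + 1 + 1 = 22.

22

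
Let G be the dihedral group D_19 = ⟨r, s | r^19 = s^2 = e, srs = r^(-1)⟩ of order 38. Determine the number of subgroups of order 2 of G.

19

|G| = 38 and 2 | 38, so subgroups of order 2 are possible by Lagrange.
The subgroups of order 2 are: {e, r^10s}; {e, r^11s}; {e, r^12s}; {e, r^13s}; … (19 in all).
So G has 19 subgroups of order 2.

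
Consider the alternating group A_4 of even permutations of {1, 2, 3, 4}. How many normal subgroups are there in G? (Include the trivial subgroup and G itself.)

3

G has 10 subgroups. Checking conjugation-invariance by order — order 1: 1/1 normal; order 2: 0/3 normal; order 3: 0/4 normal; order 4: 1/1 normal; order 12: 1/1 normal.
Total normal subgroups: 3.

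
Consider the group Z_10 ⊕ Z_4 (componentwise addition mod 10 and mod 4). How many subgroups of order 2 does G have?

|G| = 40 and 2 | 40, so subgroups of order 2 are possible by Lagrange.
The subgroups of order 2 are: {(0,0), (0,2)}; {(0,0), (5,0)}; {(0,0), (5,2)}.
So G has 3 subgroups of order 2.

3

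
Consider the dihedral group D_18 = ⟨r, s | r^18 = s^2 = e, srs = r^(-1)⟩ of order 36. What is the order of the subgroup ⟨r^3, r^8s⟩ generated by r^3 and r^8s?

|⟨r^3⟩| = 6 and |⟨r^8s⟩| = 2, so |H| is a multiple of lcm(6, 2) = 6 and divides |G| = 36.
Closing under the operation: H = {e, r^3, r^6, r^9, r^12, r^15, r^2s, r^5s, r^8s, r^11s, r^14s, r^17s}, so |H| = 12.

12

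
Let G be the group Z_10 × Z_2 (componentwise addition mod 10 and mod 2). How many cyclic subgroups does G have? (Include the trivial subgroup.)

Group the elements of G by the cyclic subgroup they generate; each cyclic subgroup of order d accounts for φ(d) elements.
Cyclic subgroups by order — order 1: 1; order 2: 3; order 5: 1; order 10: 3.
Total: 8.

8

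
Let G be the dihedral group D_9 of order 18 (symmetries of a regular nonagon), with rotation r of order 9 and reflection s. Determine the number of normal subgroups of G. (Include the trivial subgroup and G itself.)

4

G has 16 subgroups. Checking conjugation-invariance by order — order 1: 1/1 normal; order 2: 0/9 normal; order 3: 1/1 normal; order 6: 0/3 normal; order 9: 1/1 normal; order 18: 1/1 normal.
Total normal subgroups: 4.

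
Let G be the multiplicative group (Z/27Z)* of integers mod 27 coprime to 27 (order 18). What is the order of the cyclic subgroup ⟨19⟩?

3

Compute successive powers of 19 mod 27: 19, 10, 1; 19^3 ≡ 1 (mod 27).
So |⟨19⟩| = 3.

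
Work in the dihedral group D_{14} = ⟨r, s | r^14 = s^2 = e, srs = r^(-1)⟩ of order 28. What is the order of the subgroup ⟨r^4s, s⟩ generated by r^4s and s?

|⟨r^4s⟩| = 2 and |⟨s⟩| = 2, so |H| is a multiple of lcm(2, 2) = 2 and divides |G| = 28.
Closing under the operation: H = {e, r^2, r^4, r^6, r^8, r^10, r^12, s, r^2s, r^4s, r^6s, r^8s, r^10s, r^12s}, so |H| = 14.

14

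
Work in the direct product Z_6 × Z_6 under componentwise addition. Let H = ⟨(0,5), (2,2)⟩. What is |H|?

|⟨(0,5)⟩| = 6 and |⟨(2,2)⟩| = 3, so |H| is a multiple of lcm(6, 3) = 6 and divides |G| = 36.
Closing under the operation: H = {(0,0), (0,1), (0,2), (0,3), (0,4), (0,5), (2,0), (2,1), (2,2), (2,3), (2,4), (2,5), (4,0), (4,1), (4,2), (4,3), (4,4), (4,5)}, so |H| = 18.

18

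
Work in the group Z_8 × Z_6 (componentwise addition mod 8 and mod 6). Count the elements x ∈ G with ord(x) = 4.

An element (a,b) has order lcm(ord(a), ord(b)); count pairs with lcm equal to 4.
Enumerating gives 4 such elements.

4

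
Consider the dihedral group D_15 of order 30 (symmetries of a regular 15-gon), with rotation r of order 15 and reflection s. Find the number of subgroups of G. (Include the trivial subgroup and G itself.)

28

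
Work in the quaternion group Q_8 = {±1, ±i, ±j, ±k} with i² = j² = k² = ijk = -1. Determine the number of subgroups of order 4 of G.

3

|G| = 8 and 4 | 8, so subgroups of order 4 are possible by Lagrange.
The subgroups of order 4 are: {1, -1, i, -i}; {1, -1, j, -j}; {1, -1, k, -k}.
So G has 3 subgroups of order 4.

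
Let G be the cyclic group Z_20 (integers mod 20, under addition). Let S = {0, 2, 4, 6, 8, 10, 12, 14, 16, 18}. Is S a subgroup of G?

Yes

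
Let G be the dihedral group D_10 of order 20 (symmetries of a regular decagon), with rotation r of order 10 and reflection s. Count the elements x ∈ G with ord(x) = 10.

4

The elements of order 10 are: r, r^3, r^7, r^9.
That's 4.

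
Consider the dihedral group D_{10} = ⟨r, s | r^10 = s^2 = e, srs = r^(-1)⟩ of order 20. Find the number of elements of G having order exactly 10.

The elements of order 10 are: r, r^3, r^7, r^9.
That's 4.

4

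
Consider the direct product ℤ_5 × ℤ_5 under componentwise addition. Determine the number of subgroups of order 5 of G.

6

|G| = 25 and 5 | 25, so subgroups of order 5 are possible by Lagrange.
The subgroups of order 5 are: {(0,0), (0,1), (0,2), (0,3), (0,4)}; {(0,0), (1,0), (2,0), (3,0), (4,0)}; {(0,0), (1,1), (2,2), (3,3), (4,4)}; {(0,0), (1,2), (2,4), (3,1), (4,3)}; … (6 in all).
So G has 6 subgroups of order 5.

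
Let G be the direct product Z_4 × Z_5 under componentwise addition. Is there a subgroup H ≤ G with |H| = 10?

Yes

10 | 20. A subgroup of order 10 is {(0,0), (0,1), (0,2), (0,3), (0,4), (2,0), (2,1), (2,2), (2,3), (2,4)}.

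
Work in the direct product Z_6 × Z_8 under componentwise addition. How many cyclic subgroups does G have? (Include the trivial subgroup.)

Group the elements of G by the cyclic subgroup they generate; each cyclic subgroup of order d accounts for φ(d) elements.
Cyclic subgroups by order — order 1: 1; order 2: 3; order 3: 1; order 4: 2; order 6: 3; order 8: 2; order 12: 2; order 24: 2.
Total: 16.

16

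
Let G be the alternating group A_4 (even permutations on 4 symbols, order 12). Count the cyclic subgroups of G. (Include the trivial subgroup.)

Group the elements of G by the cyclic subgroup they generate; each cyclic subgroup of order d accounts for φ(d) elements.
Cyclic subgroups by order — order 1: 1; order 2: 3; order 3: 4.
Total: 8.

8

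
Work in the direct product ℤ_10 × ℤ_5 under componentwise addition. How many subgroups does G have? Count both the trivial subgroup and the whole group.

16

|G| = 50, so by Lagrange every subgroup order divides 50. Divisors: 1, 2, 5, 10, 25, 50.
Subgroups by order — order 1: 1; order 2: 1; order 5: 6; order 10: 6; order 25: 1; order 50: 1.
Total: 1 + 1 + 6 + 6 + 1 + 1 = 16.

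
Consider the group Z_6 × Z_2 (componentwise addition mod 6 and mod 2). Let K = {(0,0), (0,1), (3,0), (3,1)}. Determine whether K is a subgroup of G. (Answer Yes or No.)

Yes

|K| = 4 divides |G| = 12, consistent with Lagrange.
K contains the identity, every element's inverse is in K, and K is closed under +: it is a subgroup.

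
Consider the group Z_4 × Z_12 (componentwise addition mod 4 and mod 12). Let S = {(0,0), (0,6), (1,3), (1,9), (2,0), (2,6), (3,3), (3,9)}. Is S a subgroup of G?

Yes

|S| = 8 divides |G| = 48, consistent with Lagrange.
S contains the identity, every element's inverse is in S, and S is closed under +: it is a subgroup.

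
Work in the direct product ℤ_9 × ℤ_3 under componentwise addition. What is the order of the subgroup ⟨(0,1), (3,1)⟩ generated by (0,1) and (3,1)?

|⟨(0,1)⟩| = 3 and |⟨(3,1)⟩| = 3, so |H| is a multiple of lcm(3, 3) = 3 and divides |G| = 27.
Closing under the operation: H = {(0,0), (0,1), (0,2), (3,0), (3,1), (3,2), (6,0), (6,1), (6,2)}, so |H| = 9.

9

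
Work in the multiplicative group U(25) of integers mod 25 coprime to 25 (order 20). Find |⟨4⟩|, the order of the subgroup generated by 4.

10

Compute successive powers of 4 mod 25: 4, 16, 14, 6, 24, 21, 9, 11, …; 4^10 ≡ 1 (mod 25).
So |⟨4⟩| = 10.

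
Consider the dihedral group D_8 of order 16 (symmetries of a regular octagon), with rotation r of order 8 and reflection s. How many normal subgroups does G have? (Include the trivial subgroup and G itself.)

7

G has 19 subgroups. Checking conjugation-invariance by order — order 1: 1/1 normal; order 2: 1/9 normal; order 4: 1/5 normal; order 8: 3/3 normal; order 16: 1/1 normal.
Total normal subgroups: 7.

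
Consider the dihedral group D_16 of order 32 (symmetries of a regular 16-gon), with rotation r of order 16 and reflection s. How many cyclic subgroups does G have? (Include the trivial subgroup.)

21

A cyclic subgroup of order d is generated by each of its φ(d) elements of order d, so the cyclic subgroups of order d number (#elements of order d)/φ(d).
Cyclic subgroups by order — order 1: 1; order 2: 17; order 4: 1; order 8: 1; order 16: 1.
Total: 21.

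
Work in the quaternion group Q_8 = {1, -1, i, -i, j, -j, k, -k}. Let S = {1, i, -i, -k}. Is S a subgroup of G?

No

-k ∈ S but its inverse k ∉ S, so S is not a subgroup.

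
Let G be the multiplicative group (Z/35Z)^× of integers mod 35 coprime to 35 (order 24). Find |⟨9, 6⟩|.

|⟨9⟩| = 6 and |⟨6⟩| = 2, so |H| is a multiple of lcm(6, 2) = 6 and divides |G| = 24.
Closing under the operation: H = {1, 4, 6, 9, 11, 16, 19, 24, 26, 29, 31, 34}, so |H| = 12.

12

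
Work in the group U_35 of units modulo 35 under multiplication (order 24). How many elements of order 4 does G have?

4

The elements of order 4 are: 8, 13, 22, 27.
That's 4.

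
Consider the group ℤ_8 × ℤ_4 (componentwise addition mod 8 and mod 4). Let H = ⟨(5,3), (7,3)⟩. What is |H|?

16

|⟨(5,3)⟩| = 8 and |⟨(7,3)⟩| = 8, so |H| is a multiple of lcm(8, 8) = 8 and divides |G| = 32.
Closing under the operation: H = {(0,0), (0,2), (1,1), (1,3), (2,0), (2,2), (3,1), (3,3), (4,0), (4,2), (5,1), (5,3), (6,0), (6,2), (7,1), (7,3)}, so |H| = 16.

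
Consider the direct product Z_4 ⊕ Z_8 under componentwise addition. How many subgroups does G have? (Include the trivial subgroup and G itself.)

22

|G| = 32, so by Lagrange every subgroup order divides 32. Divisors: 1, 2, 4, 8, 16, 32.
Subgroups by order — order 1: 1; order 2: 3; order 4: 7; order 8: 7; order 16: 3; order 32: 1.
Total: 1 + 3 + 7 + 7 + 3 + 1 = 22.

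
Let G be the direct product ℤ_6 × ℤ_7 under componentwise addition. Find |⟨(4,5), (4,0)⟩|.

|⟨(4,5)⟩| = 21 and |⟨(4,0)⟩| = 3, so |H| is a multiple of lcm(21, 3) = 21 and divides |G| = 42.
Closing under the operation: H = {(0,0), (0,1), (0,2), (0,3), (0,4), (0,5), (0,6), (2,0), (2,1), (2,2), (2,3), (2,4), (2,5), (2,6), (4,0), (4,1), (4,2), (4,3), (4,4), (4,5), (4,6)}, so |H| = 21.

21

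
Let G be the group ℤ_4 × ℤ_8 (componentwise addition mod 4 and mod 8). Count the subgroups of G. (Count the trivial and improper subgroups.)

22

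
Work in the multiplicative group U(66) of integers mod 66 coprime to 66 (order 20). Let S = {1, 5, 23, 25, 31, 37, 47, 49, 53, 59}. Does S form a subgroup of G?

Yes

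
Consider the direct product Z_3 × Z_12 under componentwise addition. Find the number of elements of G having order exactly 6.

8

An element (a,b) has order lcm(ord(a), ord(b)); count pairs with lcm equal to 6.
Enumerating gives 8 such elements.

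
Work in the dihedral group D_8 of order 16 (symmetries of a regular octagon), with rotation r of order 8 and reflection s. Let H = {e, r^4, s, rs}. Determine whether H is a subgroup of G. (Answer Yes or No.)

Closure fails: s · rs = r^7 ∉ H. So H is not a subgroup.

No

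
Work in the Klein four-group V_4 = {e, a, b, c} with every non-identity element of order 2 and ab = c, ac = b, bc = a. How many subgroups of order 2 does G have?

3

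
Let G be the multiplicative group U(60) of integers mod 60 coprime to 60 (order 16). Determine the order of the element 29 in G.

2

Compute successive powers of 29 mod 60: 29, 1; 29^2 ≡ 1 (mod 60).
So |⟨29⟩| = 2.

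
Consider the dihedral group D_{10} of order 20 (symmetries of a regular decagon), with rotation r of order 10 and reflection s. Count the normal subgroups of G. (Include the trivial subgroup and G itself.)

7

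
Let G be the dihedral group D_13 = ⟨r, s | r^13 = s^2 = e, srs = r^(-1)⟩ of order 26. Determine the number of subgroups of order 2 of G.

|G| = 26 and 2 | 26, so subgroups of order 2 are possible by Lagrange.
The subgroups of order 2 are: {e, r^10s}; {e, r^11s}; {e, r^12s}; {e, r^2s}; … (13 in all).
So G has 13 subgroups of order 2.

13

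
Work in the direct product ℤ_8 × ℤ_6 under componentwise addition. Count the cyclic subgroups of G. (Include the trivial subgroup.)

16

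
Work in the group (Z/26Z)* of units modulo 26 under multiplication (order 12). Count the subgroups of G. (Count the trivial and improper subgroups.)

6

|G| = 12, so by Lagrange every subgroup order divides 12. Divisors: 1, 2, 3, 4, 6, 12.
Subgroups by order — order 1: 1; order 2: 1; order 3: 1; order 4: 1; order 6: 1; order 12: 1.
Total: 1 + 1 + 1 + 1 + 1 + 1 = 6.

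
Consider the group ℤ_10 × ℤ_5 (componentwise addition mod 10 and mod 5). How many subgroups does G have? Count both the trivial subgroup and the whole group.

16

|G| = 50, so by Lagrange every subgroup order divides 50. Divisors: 1, 2, 5, 10, 25, 50.
Subgroups by order — order 1: 1; order 2: 1; order 5: 6; order 10: 6; order 25: 1; order 50: 1.
Total: 1 + 1 + 6 + 6 + 1 + 1 = 16.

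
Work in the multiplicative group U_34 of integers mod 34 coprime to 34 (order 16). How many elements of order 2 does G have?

1

The elements of order 2 are: 33.
That's 1.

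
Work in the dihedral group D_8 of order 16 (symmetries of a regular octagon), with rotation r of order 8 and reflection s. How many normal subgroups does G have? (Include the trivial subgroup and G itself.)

7

G has 19 subgroups. Checking conjugation-invariance by order — order 1: 1/1 normal; order 2: 1/9 normal; order 4: 1/5 normal; order 8: 3/3 normal; order 16: 1/1 normal.
Total normal subgroups: 7.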